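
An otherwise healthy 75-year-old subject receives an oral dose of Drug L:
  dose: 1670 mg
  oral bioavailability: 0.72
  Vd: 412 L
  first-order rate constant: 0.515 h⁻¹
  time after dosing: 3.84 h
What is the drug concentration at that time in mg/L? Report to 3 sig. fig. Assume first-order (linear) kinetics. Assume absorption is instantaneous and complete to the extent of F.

0.404 mg/L

Amount reaching circulation = F × Dose = 0.72 × 1670 = 1202 mg
C₀ = F·Dose / Vd = 1202 / 412 = 2.917 mg/L
C = C₀ · e^(−k·t) = 2.917 × e^(−0.5150 × 3.84)
  = 2.917 × 0.1384 = 0.4037 mg/L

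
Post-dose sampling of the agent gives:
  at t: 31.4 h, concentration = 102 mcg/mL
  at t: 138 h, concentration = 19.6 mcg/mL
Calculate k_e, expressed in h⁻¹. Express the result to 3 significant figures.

k = ln(C₁/C₂) / (t₂ − t₁) = ln(102/19.6) / (138 − 31.4)
  = 1.649 / 106.6 = 0.01547 h⁻¹

0.0155 h⁻¹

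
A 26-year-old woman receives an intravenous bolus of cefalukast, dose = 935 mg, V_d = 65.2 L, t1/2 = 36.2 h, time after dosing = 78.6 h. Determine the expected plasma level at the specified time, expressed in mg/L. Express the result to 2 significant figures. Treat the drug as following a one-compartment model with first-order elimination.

C₀ = Dose / Vd = 935.0 / 65.2 = 14.34 mg/L
k = ln2 / t½ = 0.693147 / 36.2 = 0.01915 h⁻¹
C = C₀ · e^(−k·t) = 14.34 × e^(−0.01915 × 78.6)
  = 14.34 × 0.2220 = 3.183 mg/L

3.2 mg/L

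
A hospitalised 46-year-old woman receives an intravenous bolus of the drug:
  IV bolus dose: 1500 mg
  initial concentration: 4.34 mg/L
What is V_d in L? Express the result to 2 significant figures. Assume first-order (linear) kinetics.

Vd = Dose / C₀ = 1500 / 4.34 = 345.6 L

350 L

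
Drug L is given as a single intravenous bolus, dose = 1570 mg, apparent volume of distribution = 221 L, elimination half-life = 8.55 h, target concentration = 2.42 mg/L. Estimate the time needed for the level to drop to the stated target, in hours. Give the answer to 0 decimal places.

13 h

C₀ = Dose / Vd = 1570 / 221 = 7.104 mg/L
k = ln2 / t½ = 0.693147 / 8.55 = 0.08107 h⁻¹
t = ln(C₀ / C) / k = ln(7.104 / 2.42) / 0.08107
  = ln(2.936) / 0.08107 = 1.077 / 0.08107 = 13.28 h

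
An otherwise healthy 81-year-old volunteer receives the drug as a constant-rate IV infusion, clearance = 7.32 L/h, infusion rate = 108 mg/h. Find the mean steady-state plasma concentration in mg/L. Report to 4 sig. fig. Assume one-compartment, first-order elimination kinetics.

14.75 mg/L

At steady state Css = R₀ / CL = 108 / 7.320 = 14.75 mg/L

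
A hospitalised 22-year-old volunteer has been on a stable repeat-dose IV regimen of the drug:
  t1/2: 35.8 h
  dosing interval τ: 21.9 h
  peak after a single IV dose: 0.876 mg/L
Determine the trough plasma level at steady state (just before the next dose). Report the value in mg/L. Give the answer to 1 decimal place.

k = ln2 / t½ = 0.693147 / 35.8 = 0.01936 h⁻¹
e^(−kτ) = e^(−0.01936 × 21.9) = 0.6544
Accumulation ratio R = 1 / (1 − e^(−kτ)) = 1 / (1 − 0.6544) = 2.894
Steady-state trough = C₀ × R × e^(−kτ) = 0.876 × 2.894 × 0.6544 = 1.659 mg/L

1.7 mg/L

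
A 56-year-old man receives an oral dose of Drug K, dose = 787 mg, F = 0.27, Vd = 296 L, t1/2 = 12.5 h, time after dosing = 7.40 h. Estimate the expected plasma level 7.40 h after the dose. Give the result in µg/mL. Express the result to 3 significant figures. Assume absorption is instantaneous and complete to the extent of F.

Amount reaching circulation = F × Dose = 0.27 × 787.0 = 212.5 mg
C₀ = F·Dose / Vd = 212.5 / 296 = 0.7179 mg/L
k = ln2 / t½ = 0.693147 / 12.5 = 0.05545 h⁻¹
C = C₀ · e^(−k·t) = 0.7179 × e^(−0.05545 × 7.40)
  = 0.7179 × 0.6634 = 0.4763 mg/L
(0.4763 mg/L = 0.4763 µg/mL)

0.476 µg/mL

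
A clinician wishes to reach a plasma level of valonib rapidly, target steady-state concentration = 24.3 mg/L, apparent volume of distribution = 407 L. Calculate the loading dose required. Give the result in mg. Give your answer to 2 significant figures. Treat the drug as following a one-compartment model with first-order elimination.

LD = Css × Vd = 24.3 × 407 = 9890 mg

9900 mg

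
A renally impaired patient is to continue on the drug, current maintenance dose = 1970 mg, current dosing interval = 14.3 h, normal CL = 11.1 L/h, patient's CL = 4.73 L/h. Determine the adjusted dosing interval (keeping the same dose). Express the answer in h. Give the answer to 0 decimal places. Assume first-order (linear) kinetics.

To keep the same average steady-state level, dosing rate must scale with clearance.
CL ratio = 4.73 / 11.1 = 0.4261
New interval (same dose) = 14.3 / 0.4261 = 33.56 h

34 h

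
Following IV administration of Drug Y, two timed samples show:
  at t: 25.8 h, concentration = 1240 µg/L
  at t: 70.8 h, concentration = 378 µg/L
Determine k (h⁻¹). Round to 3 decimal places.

0.026 h⁻¹

k = ln(C₁/C₂) / (t₂ − t₁) = ln(1240/378) / (70.8 − 25.8)
  = 1.188 / 45.00 = 0.02640 h⁻¹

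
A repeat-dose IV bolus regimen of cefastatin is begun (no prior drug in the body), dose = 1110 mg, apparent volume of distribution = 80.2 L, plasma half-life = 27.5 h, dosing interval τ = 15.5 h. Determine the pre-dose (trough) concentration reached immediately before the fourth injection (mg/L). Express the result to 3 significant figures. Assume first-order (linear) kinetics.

C₀ per dose = Dose / Vd = 1110 / 80.2 = 13.84 mg/L
k = ln2 / t½ = 0.693147 / 27.5 = 0.02521 h⁻¹
Fraction remaining after one interval: r = e^(−kτ) = e^(−0.02521 × 15.5) = 0.6765
Before dose 4, 3 doses have been given (aged 1τ, 2τ, 3τ).
C_trough = C₀ × (r + r² + … + r^3) = C₀ × r(1−r^3)/(1−r)
        = 13.84 × 0.6765 × (1 − 0.3096) / (1 − 0.6765) = 19.98 mg/L

20.0 mg/L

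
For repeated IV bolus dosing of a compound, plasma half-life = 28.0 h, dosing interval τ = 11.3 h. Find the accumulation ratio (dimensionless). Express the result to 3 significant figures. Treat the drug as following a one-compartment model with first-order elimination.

k = ln2 / t½ = 0.693147 / 28.0 = 0.02476 h⁻¹
e^(−kτ) = e^(−0.02476 × 11.3) = 0.7559
Accumulation ratio R = 1 / (1 − e^(−kτ)) = 1 / (1 − 0.7559) = 4.097

4.10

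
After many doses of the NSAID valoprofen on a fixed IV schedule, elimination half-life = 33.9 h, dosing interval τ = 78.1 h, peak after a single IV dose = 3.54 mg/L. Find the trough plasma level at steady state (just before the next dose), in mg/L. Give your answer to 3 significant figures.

0.899 mg/L

k = ln2 / t½ = 0.693147 / 33.9 = 0.02045 h⁻¹
e^(−kτ) = e^(−0.02045 × 78.1) = 0.2025
Accumulation ratio R = 1 / (1 − e^(−kτ)) = 1 / (1 − 0.2025) = 1.254
Steady-state trough = C₀ × R × e^(−kτ) = 3.54 × 1.254 × 0.2025 = 0.8989 mg/L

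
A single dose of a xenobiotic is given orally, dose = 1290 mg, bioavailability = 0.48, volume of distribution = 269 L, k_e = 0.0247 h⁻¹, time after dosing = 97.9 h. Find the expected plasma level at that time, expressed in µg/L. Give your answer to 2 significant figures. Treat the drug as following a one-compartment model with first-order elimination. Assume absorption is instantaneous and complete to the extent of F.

210 µg/L

Amount reaching circulation = F × Dose = 0.48 × 1290 = 619.2 mg
C₀ = F·Dose / Vd = 619.2 / 269 = 2.302 mg/L
C = C₀ · e^(−k·t) = 2.302 × e^(−0.02470 × 97.9)
  = 2.302 × 0.08909 = 0.2051 mg/L
Convert: 0.2051 mg/L × 1000 = 205.1 µg/L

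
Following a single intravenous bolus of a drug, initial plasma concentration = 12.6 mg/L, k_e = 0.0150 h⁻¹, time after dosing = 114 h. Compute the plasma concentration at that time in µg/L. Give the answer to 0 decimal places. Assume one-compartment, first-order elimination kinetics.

2279 µg/L

C = C₀ · e^(−k·t) = 12.60 × e^(−0.01500 × 114)
  = 12.60 × 0.1809 = 2.279 mg/L
Convert: 2.279 mg/L × 1000 = 2279 µg/L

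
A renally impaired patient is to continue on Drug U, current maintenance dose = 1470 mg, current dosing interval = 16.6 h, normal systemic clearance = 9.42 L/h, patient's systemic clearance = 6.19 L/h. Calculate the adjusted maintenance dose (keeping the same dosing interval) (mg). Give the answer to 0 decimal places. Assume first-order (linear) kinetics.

To keep the same average steady-state level, dosing rate must scale with clearance.
CL ratio = 6.19 / 9.42 = 0.6571
New dose (same interval) = 1470 × 0.6571 = 965.9 mg

966 mg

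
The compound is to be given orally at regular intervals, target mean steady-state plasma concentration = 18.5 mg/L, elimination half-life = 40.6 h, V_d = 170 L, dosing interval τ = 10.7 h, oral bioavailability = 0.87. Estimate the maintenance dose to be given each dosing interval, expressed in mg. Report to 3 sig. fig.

k = ln2 / t½ = 0.693147 / 40.6 = 0.01707 h⁻¹
CL = k × Vd = 0.01707 × 170 = 2.902 L/h
At steady state, F × (Dose/τ) = Css × CL.
Dose = Css × CL × τ / F = 18.5 × 2.902 × 10.7 / 0.87 = 660.3 mg

660 mg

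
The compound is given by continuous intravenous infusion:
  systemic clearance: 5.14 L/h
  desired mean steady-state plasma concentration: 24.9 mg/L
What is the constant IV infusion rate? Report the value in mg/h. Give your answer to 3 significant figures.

128 mg/h

At steady state, infusion rate R₀ = Css × CL = 24.9 × 5.140 = 128.0 mg/h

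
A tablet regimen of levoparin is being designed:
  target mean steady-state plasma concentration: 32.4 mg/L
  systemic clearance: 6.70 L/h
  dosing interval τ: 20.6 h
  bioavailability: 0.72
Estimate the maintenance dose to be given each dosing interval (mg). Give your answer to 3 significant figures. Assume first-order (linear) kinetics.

6210 mg

At steady state, F × (Dose/τ) = Css × CL.
Dose = Css × CL × τ / F = 32.4 × 6.700 × 20.6 / 0.72 = 6211 mg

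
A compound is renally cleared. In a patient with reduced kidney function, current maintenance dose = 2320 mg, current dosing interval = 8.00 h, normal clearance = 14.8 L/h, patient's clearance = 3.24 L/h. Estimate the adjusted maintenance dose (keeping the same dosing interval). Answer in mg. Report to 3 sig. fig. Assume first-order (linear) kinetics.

To keep the same average steady-state level, dosing rate must scale with clearance.
CL ratio = 3.24 / 14.8 = 0.2189
New dose (same interval) = 2320 × 0.2189 = 507.8 mg

508 mg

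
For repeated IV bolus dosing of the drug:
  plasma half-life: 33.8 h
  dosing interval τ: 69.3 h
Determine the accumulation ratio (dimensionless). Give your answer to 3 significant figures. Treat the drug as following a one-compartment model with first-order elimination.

1.32

k = ln2 / t½ = 0.693147 / 33.8 = 0.02051 h⁻¹
e^(−kτ) = e^(−0.02051 × 69.3) = 0.2414
Accumulation ratio R = 1 / (1 − e^(−kτ)) = 1 / (1 − 0.2414) = 1.318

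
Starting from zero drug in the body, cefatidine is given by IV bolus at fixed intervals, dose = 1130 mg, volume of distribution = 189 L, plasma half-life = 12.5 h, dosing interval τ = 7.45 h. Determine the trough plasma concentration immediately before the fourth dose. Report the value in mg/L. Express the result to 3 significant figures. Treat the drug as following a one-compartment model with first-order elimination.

C₀ per dose = Dose / Vd = 1130 / 189 = 5.979 mg/L
k = ln2 / t½ = 0.693147 / 12.5 = 0.05545 h⁻¹
Fraction remaining after one interval: r = e^(−kτ) = e^(−0.05545 × 7.45) = 0.6616
Before dose 4, 3 doses have been given (aged 1τ, 2τ, 3τ).
C_trough = C₀ × (r + r² + … + r^3) = C₀ × r(1−r^3)/(1−r)
        = 5.979 × 0.6616 × (1 − 0.2896) / (1 − 0.6616) = 8.304 mg/L

8.30 mg/L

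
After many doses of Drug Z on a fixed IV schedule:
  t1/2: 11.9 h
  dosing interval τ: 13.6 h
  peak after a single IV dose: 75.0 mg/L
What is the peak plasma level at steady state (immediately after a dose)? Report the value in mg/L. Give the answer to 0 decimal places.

137 mg/L

k = ln2 / t½ = 0.693147 / 11.9 = 0.05825 h⁻¹
e^(−kτ) = e^(−0.05825 × 13.6) = 0.4528
Accumulation ratio R = 1 / (1 − e^(−kτ)) = 1 / (1 − 0.4528) = 1.827
Steady-state peak = C₀ × R = 75.0 × 1.827 = 137.0 mg/L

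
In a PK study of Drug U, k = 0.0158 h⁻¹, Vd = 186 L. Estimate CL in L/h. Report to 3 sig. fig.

CL = k × Vd = 0.0158 × 186 = 2.939 L/h

2.94 L/h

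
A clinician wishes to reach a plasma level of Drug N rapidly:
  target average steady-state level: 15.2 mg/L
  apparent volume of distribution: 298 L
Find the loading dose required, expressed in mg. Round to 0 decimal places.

LD = Css × Vd = 15.2 × 298 = 4530 mg

4530 mg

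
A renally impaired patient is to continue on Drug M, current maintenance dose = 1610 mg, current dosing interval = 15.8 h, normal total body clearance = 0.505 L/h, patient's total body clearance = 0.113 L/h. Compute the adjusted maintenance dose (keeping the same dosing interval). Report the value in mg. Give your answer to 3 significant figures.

To keep the same average steady-state level, dosing rate must scale with clearance.
CL ratio = 0.113 / 0.505 = 0.2238
New dose (same interval) = 1610 × 0.2238 = 360.3 mg

360 mg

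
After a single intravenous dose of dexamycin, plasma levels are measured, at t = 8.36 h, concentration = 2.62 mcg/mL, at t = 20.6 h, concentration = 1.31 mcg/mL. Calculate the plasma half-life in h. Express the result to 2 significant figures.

k = ln(C₁/C₂) / (t₂ − t₁) = ln(2.62/1.31) / (20.6 − 8.36)
  = 0.6931 / 12.24 = 0.05663 h⁻¹
t½ = ln2 / k = 0.693147 / 0.05663 = 12.24 h

12 h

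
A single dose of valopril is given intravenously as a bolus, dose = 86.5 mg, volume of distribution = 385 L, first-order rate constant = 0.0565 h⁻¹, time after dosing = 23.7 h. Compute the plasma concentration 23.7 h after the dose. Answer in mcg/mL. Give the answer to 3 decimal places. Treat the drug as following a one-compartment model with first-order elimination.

0.059 mcg/mL

C₀ = Dose / Vd = 86.50 / 385 = 0.2247 mg/L
C = C₀ · e^(−k·t) = 0.2247 × e^(−0.05650 × 23.7)
  = 0.2247 × 0.2621 = 0.05889 mg/L
(0.05889 mg/L = 0.05889 mcg/mL)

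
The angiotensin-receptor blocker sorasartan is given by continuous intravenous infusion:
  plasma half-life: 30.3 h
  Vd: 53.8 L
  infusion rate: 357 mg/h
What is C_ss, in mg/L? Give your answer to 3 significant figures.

290 mg/L

k = ln2 / t½ = 0.693147 / 30.3 = 0.02288 h⁻¹
CL = k × Vd = 0.02288 × 53.8 = 1.231 L/h
At steady state Css = R₀ / CL = 357 / 1.231 = 290.0 mg/L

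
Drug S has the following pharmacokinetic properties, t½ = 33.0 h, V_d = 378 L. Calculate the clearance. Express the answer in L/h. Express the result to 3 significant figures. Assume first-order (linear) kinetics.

7.94 L/h

k = ln2 / t½ = 0.693147 / 33.0 = 0.02100 h⁻¹
CL = k × Vd = 0.02100 × 378 = 7.938 L/h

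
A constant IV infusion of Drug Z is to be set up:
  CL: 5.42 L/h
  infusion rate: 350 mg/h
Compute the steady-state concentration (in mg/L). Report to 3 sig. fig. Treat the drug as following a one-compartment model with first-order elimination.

64.6 mg/L

At steady state Css = R₀ / CL = 350 / 5.420 = 64.58 mg/L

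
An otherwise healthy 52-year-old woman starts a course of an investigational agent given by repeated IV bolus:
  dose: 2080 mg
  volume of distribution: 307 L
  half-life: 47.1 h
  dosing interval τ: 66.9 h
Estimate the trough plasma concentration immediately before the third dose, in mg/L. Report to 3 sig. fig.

C₀ per dose = Dose / Vd = 2080 / 307 = 6.775 mg/L
k = ln2 / t½ = 0.693147 / 47.1 = 0.01472 h⁻¹
Fraction remaining after one interval: r = e^(−kτ) = e^(−0.01472 × 66.9) = 0.3735
Before dose 3, 2 doses have been given (aged 1τ, 2τ).
C_trough = C₀ × (r + r²) = 6.775 × (0.3735 + 0.1395) = 3.476 mg/L

3.48 mg/L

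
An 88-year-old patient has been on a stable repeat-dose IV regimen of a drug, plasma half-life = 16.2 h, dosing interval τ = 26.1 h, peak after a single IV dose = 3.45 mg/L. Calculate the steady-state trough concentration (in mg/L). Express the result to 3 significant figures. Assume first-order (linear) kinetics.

k = ln2 / t½ = 0.693147 / 16.2 = 0.04279 h⁻¹
e^(−kτ) = e^(−0.04279 × 26.1) = 0.3273
Accumulation ratio R = 1 / (1 − e^(−kτ)) = 1 / (1 − 0.3273) = 1.487
Steady-state trough = C₀ × R × e^(−kτ) = 3.45 × 1.487 × 0.3273 = 1.679 mg/L

1.68 mg/L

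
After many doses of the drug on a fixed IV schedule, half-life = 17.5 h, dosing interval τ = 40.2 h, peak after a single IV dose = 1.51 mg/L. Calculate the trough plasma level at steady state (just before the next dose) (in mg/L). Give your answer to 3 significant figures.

0.386 mg/L

k = ln2 / t½ = 0.693147 / 17.5 = 0.03961 h⁻¹
e^(−kτ) = e^(−0.03961 × 40.2) = 0.2035
Accumulation ratio R = 1 / (1 − e^(−kτ)) = 1 / (1 − 0.2035) = 1.255
Steady-state trough = C₀ × R × e^(−kτ) = 1.51 × 1.255 × 0.2035 = 0.3856 mg/L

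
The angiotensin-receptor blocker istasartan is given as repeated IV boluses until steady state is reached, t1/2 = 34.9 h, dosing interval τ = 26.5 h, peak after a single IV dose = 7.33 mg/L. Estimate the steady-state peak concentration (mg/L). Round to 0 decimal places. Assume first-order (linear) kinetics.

k = ln2 / t½ = 0.693147 / 34.9 = 0.01986 h⁻¹
e^(−kτ) = e^(−0.01986 × 26.5) = 0.5908
Accumulation ratio R = 1 / (1 − e^(−kτ)) = 1 / (1 − 0.5908) = 2.444
Steady-state peak = C₀ × R = 7.33 × 2.444 = 17.91 mg/L

18 mg/L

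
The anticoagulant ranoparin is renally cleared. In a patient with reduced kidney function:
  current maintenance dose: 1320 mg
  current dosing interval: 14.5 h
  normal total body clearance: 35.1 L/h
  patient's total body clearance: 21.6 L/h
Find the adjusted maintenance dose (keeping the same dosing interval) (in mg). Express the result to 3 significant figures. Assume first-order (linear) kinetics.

To keep the same average steady-state level, dosing rate must scale with clearance.
CL ratio = 21.6 / 35.1 = 0.6154
New dose (same interval) = 1320 × 0.6154 = 812.3 mg

812 mg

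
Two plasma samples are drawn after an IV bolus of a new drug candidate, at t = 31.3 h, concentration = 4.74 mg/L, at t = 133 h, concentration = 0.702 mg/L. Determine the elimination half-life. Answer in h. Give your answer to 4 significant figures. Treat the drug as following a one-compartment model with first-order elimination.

k = ln(C₁/C₂) / (t₂ − t₁) = ln(4.74/0.702) / (133 − 31.3)
  = 1.910 / 101.7 = 0.01878 h⁻¹
t½ = ln2 / k = 0.693147 / 0.01878 = 36.91 h

36.91 h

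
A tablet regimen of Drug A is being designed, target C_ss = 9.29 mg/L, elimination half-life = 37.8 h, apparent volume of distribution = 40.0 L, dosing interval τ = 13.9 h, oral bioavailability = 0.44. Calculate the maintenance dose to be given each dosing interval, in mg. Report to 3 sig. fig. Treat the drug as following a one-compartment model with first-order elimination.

215 mg

k = ln2 / t½ = 0.693147 / 37.8 = 0.01834 h⁻¹
CL = k × Vd = 0.01834 × 40.0 = 0.7336 L/h
At steady state, F × (Dose/τ) = Css × CL.
Dose = Css × CL × τ / F = 9.29 × 0.7336 × 13.9 / 0.44 = 215.3 mg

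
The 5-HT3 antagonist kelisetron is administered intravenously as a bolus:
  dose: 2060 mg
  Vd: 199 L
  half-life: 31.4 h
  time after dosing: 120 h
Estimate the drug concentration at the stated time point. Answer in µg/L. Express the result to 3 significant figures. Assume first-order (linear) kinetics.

732 µg/L

C₀ = Dose / Vd = 2060 / 199 = 10.35 mg/L
k = ln2 / t½ = 0.693147 / 31.4 = 0.02207 h⁻¹
C = C₀ · e^(−k·t) = 10.35 × e^(−0.02207 × 120)
  = 10.35 × 0.07076 = 0.7324 mg/L
Convert: 0.7324 mg/L × 1000 = 732.4 µg/L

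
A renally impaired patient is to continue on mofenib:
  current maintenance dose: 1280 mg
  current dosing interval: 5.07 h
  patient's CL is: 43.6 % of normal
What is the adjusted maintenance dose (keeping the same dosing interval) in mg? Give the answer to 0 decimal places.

558 mg

To keep the same average steady-state level, dosing rate must scale with clearance.
CL ratio = 43.6 / 100 = 0.4360
New dose (same interval) = 1280 × 0.4360 = 558.1 mg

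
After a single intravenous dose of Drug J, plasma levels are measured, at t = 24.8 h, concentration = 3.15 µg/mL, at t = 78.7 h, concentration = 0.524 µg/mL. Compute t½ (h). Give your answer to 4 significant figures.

20.83 h

k = ln(C₁/C₂) / (t₂ − t₁) = ln(3.15/0.524) / (78.7 − 24.8)
  = 1.794 / 53.90 = 0.03328 h⁻¹
t½ = ln2 / k = 0.693147 / 0.03328 = 20.83 h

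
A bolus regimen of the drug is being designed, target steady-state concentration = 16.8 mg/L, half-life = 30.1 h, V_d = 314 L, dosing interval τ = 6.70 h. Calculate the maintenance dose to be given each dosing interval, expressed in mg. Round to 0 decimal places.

814 mg

k = ln2 / t½ = 0.693147 / 30.1 = 0.02303 h⁻¹
CL = k × Vd = 0.02303 × 314 = 7.231 L/h
At steady state, Dose/τ = Css × CL.
Dose = Css × CL × τ = 16.8 × 7.231 × 6.70 = 813.9 mg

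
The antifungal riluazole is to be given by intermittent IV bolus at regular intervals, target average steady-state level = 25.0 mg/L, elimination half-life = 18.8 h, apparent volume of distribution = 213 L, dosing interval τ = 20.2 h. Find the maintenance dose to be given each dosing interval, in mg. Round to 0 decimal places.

k = ln2 / t½ = 0.693147 / 18.8 = 0.03687 h⁻¹
CL = k × Vd = 0.03687 × 213 = 7.853 L/h
At steady state, Dose/τ = Css × CL.
Dose = Css × CL × τ = 25.0 × 7.853 × 20.2 = 3966 mg

3966 mg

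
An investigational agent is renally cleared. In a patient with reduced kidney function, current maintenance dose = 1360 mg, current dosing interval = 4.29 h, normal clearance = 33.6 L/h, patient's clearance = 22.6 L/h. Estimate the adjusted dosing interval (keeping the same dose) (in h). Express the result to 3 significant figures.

6.38 h

To keep the same average steady-state level, dosing rate must scale with clearance.
CL ratio = 22.6 / 33.6 = 0.6726
New interval (same dose) = 4.29 / 0.6726 = 6.378 h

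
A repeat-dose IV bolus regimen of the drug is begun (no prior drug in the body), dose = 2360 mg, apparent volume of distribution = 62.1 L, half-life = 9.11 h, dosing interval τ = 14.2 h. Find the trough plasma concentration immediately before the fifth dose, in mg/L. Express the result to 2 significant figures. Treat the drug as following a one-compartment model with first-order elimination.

C₀ per dose = Dose / Vd = 2360 / 62.1 = 38.00 mg/L
k = ln2 / t½ = 0.693147 / 9.11 = 0.07609 h⁻¹
Fraction remaining after one interval: r = e^(−kτ) = e^(−0.07609 × 14.2) = 0.3394
Before dose 5, 4 doses have been given (aged 1τ, 2τ, 3τ, 4τ).
C_trough = C₀ × (r + r² + … + r^4) = C₀ × r(1−r^4)/(1−r)
        = 38.00 × 0.3394 × (1 − 0.01327) / (1 − 0.3394) = 19.26 mg/L

19 mg/L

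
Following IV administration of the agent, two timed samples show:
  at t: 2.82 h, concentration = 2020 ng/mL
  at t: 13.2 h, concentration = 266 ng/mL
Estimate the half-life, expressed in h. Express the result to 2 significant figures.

k = ln(C₁/C₂) / (t₂ − t₁) = ln(2020/266) / (13.2 − 2.82)
  = 2.027 / 10.38 = 0.1953 h⁻¹
t½ = ln2 / k = 0.693147 / 0.1953 = 3.549 h

3.5 h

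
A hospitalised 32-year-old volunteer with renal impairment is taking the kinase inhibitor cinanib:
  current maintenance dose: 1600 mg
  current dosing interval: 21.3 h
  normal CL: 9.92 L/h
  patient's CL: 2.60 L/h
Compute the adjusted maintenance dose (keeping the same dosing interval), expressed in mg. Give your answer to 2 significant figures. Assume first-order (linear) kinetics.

To keep the same average steady-state level, dosing rate must scale with clearance.
CL ratio = 2.60 / 9.92 = 0.2621
New dose (same interval) = 1600 × 0.2621 = 419.4 mg

420 mg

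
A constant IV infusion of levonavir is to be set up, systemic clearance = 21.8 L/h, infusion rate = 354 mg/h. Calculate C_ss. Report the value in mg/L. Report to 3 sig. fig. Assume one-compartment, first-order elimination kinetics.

16.2 mg/L

At steady state Css = R₀ / CL = 354 / 21.80 = 16.24 mg/L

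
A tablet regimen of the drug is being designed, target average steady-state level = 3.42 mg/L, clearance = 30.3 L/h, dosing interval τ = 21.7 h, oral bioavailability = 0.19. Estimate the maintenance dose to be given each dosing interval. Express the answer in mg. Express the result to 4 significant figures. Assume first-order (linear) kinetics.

11840 mg

At steady state, F × (Dose/τ) = Css × CL.
Dose = Css × CL × τ / F = 3.42 × 30.30 × 21.7 / 0.19 = 11840 mg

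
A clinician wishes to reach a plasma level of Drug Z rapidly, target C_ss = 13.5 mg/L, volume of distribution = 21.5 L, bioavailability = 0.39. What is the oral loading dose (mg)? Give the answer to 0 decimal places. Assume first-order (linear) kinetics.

LD = Css × Vd / F = 13.5 × 21.5 / 0.39 = 744.2 mg

744 mg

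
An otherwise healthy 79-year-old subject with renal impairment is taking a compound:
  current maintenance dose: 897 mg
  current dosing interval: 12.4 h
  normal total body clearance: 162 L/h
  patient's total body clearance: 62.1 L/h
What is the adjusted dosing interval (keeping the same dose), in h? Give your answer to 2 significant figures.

32 h

To keep the same average steady-state level, dosing rate must scale with clearance.
CL ratio = 62.1 / 162 = 0.3833
New interval (same dose) = 12.4 / 0.3833 = 32.35 h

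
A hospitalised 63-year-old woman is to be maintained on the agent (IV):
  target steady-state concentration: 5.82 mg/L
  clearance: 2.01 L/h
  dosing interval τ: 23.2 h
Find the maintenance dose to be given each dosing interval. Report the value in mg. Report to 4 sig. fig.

At steady state, Dose/τ = Css × CL.
Dose = Css × CL × τ = 5.82 × 2.010 × 23.2 = 271.4 mg

271.4 mg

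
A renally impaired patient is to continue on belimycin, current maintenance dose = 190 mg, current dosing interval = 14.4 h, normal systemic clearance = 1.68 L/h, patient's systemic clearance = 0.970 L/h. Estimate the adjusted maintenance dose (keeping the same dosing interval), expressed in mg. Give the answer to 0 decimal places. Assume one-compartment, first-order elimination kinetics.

To keep the same average steady-state level, dosing rate must scale with clearance.
CL ratio = 0.970 / 1.68 = 0.5774
New dose (same interval) = 190 × 0.5774 = 109.7 mg

110 mg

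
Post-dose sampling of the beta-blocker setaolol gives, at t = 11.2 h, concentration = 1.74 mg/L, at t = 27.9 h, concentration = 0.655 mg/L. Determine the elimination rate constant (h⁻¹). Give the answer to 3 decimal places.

0.059 h⁻¹

k = ln(C₁/C₂) / (t₂ − t₁) = ln(1.74/0.655) / (27.9 − 11.2)
  = 0.9770 / 16.70 = 0.05850 h⁻¹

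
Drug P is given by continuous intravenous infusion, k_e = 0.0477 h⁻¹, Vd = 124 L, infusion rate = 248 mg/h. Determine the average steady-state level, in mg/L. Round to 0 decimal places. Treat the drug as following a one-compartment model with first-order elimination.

42 mg/L

CL = k × Vd = 0.04770 × 124 = 5.915 L/h
At steady state Css = R₀ / CL = 248 / 5.915 = 41.93 mg/L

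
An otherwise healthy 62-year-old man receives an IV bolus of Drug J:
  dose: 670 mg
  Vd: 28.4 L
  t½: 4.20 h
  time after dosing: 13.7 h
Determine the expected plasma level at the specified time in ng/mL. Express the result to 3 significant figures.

C₀ = Dose / Vd = 670.0 / 28.4 = 23.59 mg/L
k = ln2 / t½ = 0.693147 / 4.20 = 0.1650 h⁻¹
C = C₀ · e^(−k·t) = 23.59 × e^(−0.1650 × 13.7)
  = 23.59 × 0.1043 = 2.460 mg/L
Convert: 2.460 mg/L × 1000 = 2460 ng/mL

2460 ng/mL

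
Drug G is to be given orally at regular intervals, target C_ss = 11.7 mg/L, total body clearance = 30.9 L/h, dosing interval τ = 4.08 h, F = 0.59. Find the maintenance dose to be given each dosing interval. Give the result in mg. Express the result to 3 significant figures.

At steady state, F × (Dose/τ) = Css × CL.
Dose = Css × CL × τ / F = 11.7 × 30.90 × 4.08 / 0.59 = 2500 mg

2500 mg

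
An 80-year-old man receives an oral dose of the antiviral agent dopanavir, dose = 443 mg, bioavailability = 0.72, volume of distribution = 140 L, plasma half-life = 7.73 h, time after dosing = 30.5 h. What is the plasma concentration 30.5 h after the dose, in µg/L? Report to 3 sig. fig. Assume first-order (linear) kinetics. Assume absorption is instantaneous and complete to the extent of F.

148 µg/L

Amount reaching circulation = F × Dose = 0.72 × 443.0 = 319.0 mg
C₀ = F·Dose / Vd = 319.0 / 140 = 2.279 mg/L
k = ln2 / t½ = 0.693147 / 7.73 = 0.08967 h⁻¹
C = C₀ · e^(−k·t) = 2.279 × e^(−0.08967 × 30.5)
  = 2.279 × 0.06490 = 0.1479 mg/L
Convert: 0.1479 mg/L × 1000 = 147.9 µg/L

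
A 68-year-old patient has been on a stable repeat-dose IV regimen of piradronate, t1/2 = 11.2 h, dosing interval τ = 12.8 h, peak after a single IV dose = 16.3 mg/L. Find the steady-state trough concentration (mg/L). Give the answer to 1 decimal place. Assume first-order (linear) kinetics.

k = ln2 / t½ = 0.693147 / 11.2 = 0.06189 h⁻¹
e^(−kτ) = e^(−0.06189 × 12.8) = 0.4529
Accumulation ratio R = 1 / (1 − e^(−kτ)) = 1 / (1 − 0.4529) = 1.828
Steady-state trough = C₀ × R × e^(−kτ) = 16.3 × 1.828 × 0.4529 = 13.49 mg/L

13.5 mg/L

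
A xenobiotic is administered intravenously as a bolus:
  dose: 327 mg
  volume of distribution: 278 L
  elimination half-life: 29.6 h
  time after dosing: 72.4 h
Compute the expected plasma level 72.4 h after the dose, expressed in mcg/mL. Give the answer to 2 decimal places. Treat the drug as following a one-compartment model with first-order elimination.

0.22 mcg/mL

C₀ = Dose / Vd = 327.0 / 278 = 1.176 mg/L
k = ln2 / t½ = 0.693147 / 29.6 = 0.02342 h⁻¹
C = C₀ · e^(−k·t) = 1.176 × e^(−0.02342 × 72.4)
  = 1.176 × 0.1835 = 0.2158 mg/L
(0.2158 mg/L = 0.2158 mcg/mL)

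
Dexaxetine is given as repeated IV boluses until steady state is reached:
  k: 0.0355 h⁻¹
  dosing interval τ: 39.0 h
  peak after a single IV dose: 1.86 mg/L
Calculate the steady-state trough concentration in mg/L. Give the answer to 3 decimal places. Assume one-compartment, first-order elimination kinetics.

0.621 mg/L

e^(−kτ) = e^(−0.03550 × 39.0) = 0.2504
Accumulation ratio R = 1 / (1 − e^(−kτ)) = 1 / (1 − 0.2504) = 1.334
Steady-state trough = C₀ × R × e^(−kτ) = 1.86 × 1.334 × 0.2504 = 0.6213 mg/L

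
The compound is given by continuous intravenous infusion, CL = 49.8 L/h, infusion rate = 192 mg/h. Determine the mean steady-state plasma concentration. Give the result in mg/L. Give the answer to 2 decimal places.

At steady state Css = R₀ / CL = 192 / 49.80 = 3.855 mg/L

3.86 mg/L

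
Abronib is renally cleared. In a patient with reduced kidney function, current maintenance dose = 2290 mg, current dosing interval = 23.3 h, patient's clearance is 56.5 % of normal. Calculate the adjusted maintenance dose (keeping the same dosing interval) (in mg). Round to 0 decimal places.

1294 mg

To keep the same average steady-state level, dosing rate must scale with clearance.
CL ratio = 56.5 / 100 = 0.5650
New dose (same interval) = 2290 × 0.5650 = 1294 mg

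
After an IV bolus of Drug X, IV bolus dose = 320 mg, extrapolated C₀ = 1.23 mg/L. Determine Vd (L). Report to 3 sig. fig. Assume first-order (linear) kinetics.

260 L

Vd = Dose / C₀ = 320.0 / 1.23 = 260.2 L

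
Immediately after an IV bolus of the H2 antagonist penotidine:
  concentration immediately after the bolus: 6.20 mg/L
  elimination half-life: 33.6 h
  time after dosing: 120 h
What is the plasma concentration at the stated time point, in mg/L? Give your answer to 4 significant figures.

0.5215 mg/L

k = ln2 / t½ = 0.693147 / 33.6 = 0.02063 h⁻¹
C = C₀ · e^(−k·t) = 6.200 × e^(−0.02063 × 120)
  = 6.200 × 0.08411 = 0.5215 mg/L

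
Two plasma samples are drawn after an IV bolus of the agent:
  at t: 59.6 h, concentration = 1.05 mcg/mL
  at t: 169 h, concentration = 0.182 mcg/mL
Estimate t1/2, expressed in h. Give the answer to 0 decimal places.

43 h

k = ln(C₁/C₂) / (t₂ − t₁) = ln(1.05/0.182) / (169 − 59.6)
  = 1.753 / 109.4 = 0.01602 h⁻¹
t½ = ln2 / k = 0.693147 / 0.01602 = 43.27 h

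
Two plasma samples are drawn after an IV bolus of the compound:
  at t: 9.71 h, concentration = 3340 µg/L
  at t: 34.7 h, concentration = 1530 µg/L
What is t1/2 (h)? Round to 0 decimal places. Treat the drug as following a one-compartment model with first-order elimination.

k = ln(C₁/C₂) / (t₂ − t₁) = ln(3340/1530) / (34.7 − 9.71)
  = 0.7807 / 24.99 = 0.03124 h⁻¹
t½ = ln2 / k = 0.693147 / 0.03124 = 22.19 h

22 h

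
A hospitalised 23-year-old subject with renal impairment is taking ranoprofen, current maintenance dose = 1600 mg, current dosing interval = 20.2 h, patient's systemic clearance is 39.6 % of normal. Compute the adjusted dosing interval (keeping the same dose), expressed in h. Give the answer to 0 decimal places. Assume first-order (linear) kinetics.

To keep the same average steady-state level, dosing rate must scale with clearance.
CL ratio = 39.6 / 100 = 0.3960
New interval (same dose) = 20.2 / 0.3960 = 51.01 h

51 h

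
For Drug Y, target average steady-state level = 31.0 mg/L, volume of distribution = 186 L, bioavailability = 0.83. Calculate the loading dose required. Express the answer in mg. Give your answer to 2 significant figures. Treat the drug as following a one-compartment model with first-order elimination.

6900 mg

LD = Css × Vd / F = 31.0 × 186 / 0.83 = 6947 mg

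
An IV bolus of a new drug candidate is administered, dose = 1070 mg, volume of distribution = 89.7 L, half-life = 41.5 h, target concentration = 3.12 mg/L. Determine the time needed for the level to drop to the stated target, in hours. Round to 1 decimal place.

C₀ = Dose / Vd = 1070 / 89.7 = 11.93 mg/L
k = ln2 / t½ = 0.693147 / 41.5 = 0.01670 h⁻¹
t = ln(C₀ / C) / k = ln(11.93 / 3.12) / 0.01670
  = ln(3.824) / 0.01670 = 1.341 / 0.01670 = 80.30 h

80.3 h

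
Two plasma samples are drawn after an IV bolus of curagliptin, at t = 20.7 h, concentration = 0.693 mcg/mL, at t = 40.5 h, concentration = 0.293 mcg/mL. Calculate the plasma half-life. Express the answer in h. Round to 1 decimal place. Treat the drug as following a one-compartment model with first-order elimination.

k = ln(C₁/C₂) / (t₂ − t₁) = ln(0.693/0.293) / (40.5 − 20.7)
  = 0.8609 / 19.80 = 0.04348 h⁻¹
t½ = ln2 / k = 0.693147 / 0.04348 = 15.94 h

15.9 h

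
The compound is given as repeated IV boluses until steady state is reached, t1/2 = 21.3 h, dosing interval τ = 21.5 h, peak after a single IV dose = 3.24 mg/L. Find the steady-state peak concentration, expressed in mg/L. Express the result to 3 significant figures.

6.44 mg/L

k = ln2 / t½ = 0.693147 / 21.3 = 0.03254 h⁻¹
e^(−kτ) = e^(−0.03254 × 21.5) = 0.4968
Accumulation ratio R = 1 / (1 − e^(−kτ)) = 1 / (1 − 0.4968) = 1.987
Steady-state peak = C₀ × R = 3.24 × 1.987 = 6.438 mg/L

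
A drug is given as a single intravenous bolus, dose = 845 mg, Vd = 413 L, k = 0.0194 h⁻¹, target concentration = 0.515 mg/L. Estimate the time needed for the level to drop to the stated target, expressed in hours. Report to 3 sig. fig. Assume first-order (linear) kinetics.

71.1 h

C₀ = Dose / Vd = 845.0 / 413 = 2.046 mg/L
t = ln(C₀ / C) / k = ln(2.046 / 0.515) / 0.01940
  = ln(3.973) / 0.01940 = 1.380 / 0.01940 = 71.13 h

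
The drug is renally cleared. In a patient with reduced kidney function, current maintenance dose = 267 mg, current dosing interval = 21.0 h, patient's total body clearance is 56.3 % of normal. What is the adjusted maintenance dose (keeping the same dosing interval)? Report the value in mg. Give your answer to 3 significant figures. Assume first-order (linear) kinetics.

To keep the same average steady-state level, dosing rate must scale with clearance.
CL ratio = 56.3 / 100 = 0.5630
New dose (same interval) = 267 × 0.5630 = 150.3 mg

150 mg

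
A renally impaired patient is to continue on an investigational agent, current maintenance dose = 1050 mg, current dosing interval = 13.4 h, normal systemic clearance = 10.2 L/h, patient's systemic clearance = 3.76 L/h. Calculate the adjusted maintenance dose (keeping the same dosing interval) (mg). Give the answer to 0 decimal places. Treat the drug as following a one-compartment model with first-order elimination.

To keep the same average steady-state level, dosing rate must scale with clearance.
CL ratio = 3.76 / 10.2 = 0.3686
New dose (same interval) = 1050 × 0.3686 = 387.0 mg

387 mg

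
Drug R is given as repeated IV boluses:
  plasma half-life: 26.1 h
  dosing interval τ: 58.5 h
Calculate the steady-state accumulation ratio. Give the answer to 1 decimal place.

1.3

k = ln2 / t½ = 0.693147 / 26.1 = 0.02656 h⁻¹
e^(−kτ) = e^(−0.02656 × 58.5) = 0.2115
Accumulation ratio R = 1 / (1 − e^(−kτ)) = 1 / (1 − 0.2115) = 1.268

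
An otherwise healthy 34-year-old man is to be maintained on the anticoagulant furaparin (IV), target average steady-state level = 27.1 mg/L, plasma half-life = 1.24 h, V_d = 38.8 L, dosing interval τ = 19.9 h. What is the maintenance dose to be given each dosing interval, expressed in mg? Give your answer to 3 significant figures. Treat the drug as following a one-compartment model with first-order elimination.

11700 mg

k = ln2 / t½ = 0.693147 / 1.24 = 0.5590 h⁻¹
CL = k × Vd = 0.5590 × 38.8 = 21.69 L/h
At steady state, Dose/τ = Css × CL.
Dose = Css × CL × τ = 27.1 × 21.69 × 19.9 = 11700 mg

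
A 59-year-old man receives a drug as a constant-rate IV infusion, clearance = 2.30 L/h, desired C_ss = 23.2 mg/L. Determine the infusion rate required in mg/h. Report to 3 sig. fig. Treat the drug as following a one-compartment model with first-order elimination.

53.4 mg/h

At steady state, infusion rate R₀ = Css × CL = 23.2 × 2.300 = 53.36 mg/h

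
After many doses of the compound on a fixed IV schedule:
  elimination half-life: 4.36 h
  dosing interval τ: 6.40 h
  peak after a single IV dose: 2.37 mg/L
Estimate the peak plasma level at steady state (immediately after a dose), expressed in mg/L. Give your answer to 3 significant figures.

k = ln2 / t½ = 0.693147 / 4.36 = 0.1590 h⁻¹
e^(−kτ) = e^(−0.1590 × 6.40) = 0.3615
Accumulation ratio R = 1 / (1 − e^(−kτ)) = 1 / (1 − 0.3615) = 1.566
Steady-state peak = C₀ × R = 2.37 × 1.566 = 3.711 mg/L

3.71 mg/L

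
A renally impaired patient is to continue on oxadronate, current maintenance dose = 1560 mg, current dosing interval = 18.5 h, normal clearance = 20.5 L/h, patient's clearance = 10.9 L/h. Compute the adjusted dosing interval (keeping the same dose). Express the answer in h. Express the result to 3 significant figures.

34.8 h

To keep the same average steady-state level, dosing rate must scale with clearance.
CL ratio = 10.9 / 20.5 = 0.5317
New interval (same dose) = 18.5 / 0.5317 = 34.79 h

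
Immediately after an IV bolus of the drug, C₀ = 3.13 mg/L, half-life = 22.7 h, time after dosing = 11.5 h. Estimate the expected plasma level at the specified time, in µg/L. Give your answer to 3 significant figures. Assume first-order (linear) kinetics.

2200 µg/L

k = ln2 / t½ = 0.693147 / 22.7 = 0.03054 h⁻¹
C = C₀ · e^(−k·t) = 3.130 × e^(−0.03054 × 11.5)
  = 3.130 × 0.7038 = 2.203 mg/L
Convert: 2.203 mg/L × 1000 = 2203 µg/L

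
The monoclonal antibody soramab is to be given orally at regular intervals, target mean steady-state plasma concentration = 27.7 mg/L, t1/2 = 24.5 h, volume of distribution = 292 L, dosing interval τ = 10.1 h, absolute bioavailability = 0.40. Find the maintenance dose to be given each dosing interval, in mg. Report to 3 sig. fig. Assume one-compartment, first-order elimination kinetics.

5780 mg

k = ln2 / t½ = 0.693147 / 24.5 = 0.02829 h⁻¹
CL = k × Vd = 0.02829 × 292 = 8.261 L/h
At steady state, F × (Dose/τ) = Css × CL.
Dose = Css × CL × τ / F = 27.7 × 8.261 × 10.1 / 0.40 = 5778 mg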